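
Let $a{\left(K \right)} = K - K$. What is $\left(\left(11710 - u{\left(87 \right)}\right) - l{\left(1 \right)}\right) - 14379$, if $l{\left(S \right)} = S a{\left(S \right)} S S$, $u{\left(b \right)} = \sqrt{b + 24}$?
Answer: $-2669 - \sqrt{111} \approx -2679.5$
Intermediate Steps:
$a{\left(K \right)} = 0$
$u{\left(b \right)} = \sqrt{24 + b}$
$l{\left(S \right)} = 0$ ($l{\left(S \right)} = S 0 S S = 0 S^{2} = 0$)
$\left(\left(11710 - u{\left(87 \right)}\right) - l{\left(1 \right)}\right) - 14379 = \left(\left(11710 - \sqrt{24 + 87}\right) - 0\right) - 14379 = \left(\left(11710 - \sqrt{111}\right) + 0\right) - 14379 = \left(11710 - \sqrt{111}\right) - 14379 = -2669 - \sqrt{111}$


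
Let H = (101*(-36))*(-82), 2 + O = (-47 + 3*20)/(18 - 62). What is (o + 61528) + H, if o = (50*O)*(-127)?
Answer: 8233635/22 ≈ 3.7426e+5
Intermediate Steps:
O = -101/44 (O = -2 + (-47 + 3*20)/(18 - 62) = -2 + (-47 + 60)/(-44) = -2 + 13*(-1/44) = -2 - 13/44 = -101/44 ≈ -2.2955)
H = 298152 (H = -3636*(-82) = 298152)
o = 320675/22 (o = (50*(-101/44))*(-127) = -2525/22*(-127) = 320675/22 ≈ 14576.)
(o + 61528) + H = (320675/22 + 61528) + 298152 = 1674291/22 + 298152 = 8233635/22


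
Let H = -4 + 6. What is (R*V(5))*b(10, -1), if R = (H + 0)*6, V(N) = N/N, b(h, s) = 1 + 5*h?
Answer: 612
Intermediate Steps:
H = 2
V(N) = 1
R = 12 (R = (2 + 0)*6 = 2*6 = 12)
(R*V(5))*b(10, -1) = (12*1)*(1 + 5*10) = 12*(1 + 50) = 12*51 = 612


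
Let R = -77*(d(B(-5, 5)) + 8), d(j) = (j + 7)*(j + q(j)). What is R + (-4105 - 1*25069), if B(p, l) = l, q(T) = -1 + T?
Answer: -38106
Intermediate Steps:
d(j) = (-1 + 2*j)*(7 + j) (d(j) = (j + 7)*(j + (-1 + j)) = (7 + j)*(-1 + 2*j) = (-1 + 2*j)*(7 + j))
R = -8932 (R = -77*((-7 + 2*5² + 13*5) + 8) = -77*((-7 + 2*25 + 65) + 8) = -77*((-7 + 50 + 65) + 8) = -77*(108 + 8) = -77*116 = -8932)
R + (-4105 - 1*25069) = -8932 + (-4105 - 1*25069) = -8932 + (-4105 - 25069) = -8932 - 29174 = -38106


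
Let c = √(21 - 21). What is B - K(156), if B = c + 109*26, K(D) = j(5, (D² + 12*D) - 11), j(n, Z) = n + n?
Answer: 2824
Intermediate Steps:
c = 0 (c = √0 = 0)
j(n, Z) = 2*n
K(D) = 10 (K(D) = 2*5 = 10)
B = 2834 (B = 0 + 109*26 = 0 + 2834 = 2834)
B - K(156) = 2834 - 1*10 = 2834 - 10 = 2824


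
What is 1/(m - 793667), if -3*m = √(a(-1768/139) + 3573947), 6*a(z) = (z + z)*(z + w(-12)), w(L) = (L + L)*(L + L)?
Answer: -59147126127/46943092577800190 + 417*√621054787899/328601648044601330 ≈ -1.2590e-6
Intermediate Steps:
w(L) = 4*L² (w(L) = (2*L)*(2*L) = 4*L²)
a(z) = z*(576 + z)/3 (a(z) = ((z + z)*(z + 4*(-12)²))/6 = ((2*z)*(z + 4*144))/6 = ((2*z)*(z + 576))/6 = ((2*z)*(576 + z))/6 = (2*z*(576 + z))/6 = z*(576 + z)/3)
m = -√621054787899/1251 (m = -√((-1768/139)*(576 - 1768/139)/3 + 3573947)/3 = -√((-1768*1/139)*(576 - 1768*1/139)/3 + 3573947)/3 = -√((⅓)*(-1768/139)*(576 - 1768/139) + 3573947)/3 = -√((⅓)*(-1768/139)*(78296/139) + 3573947)/3 = -√(-138427328/57963 + 3573947)/3 = -√621054787899/1251 ≈ -629.95)
1/(m - 793667) = 1/(-√621054787899/1251 - 793667) = 1/(-793667 - √621054787899/1251)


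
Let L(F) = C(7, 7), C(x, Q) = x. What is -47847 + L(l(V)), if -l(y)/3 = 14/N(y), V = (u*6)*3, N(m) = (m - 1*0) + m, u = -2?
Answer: -47840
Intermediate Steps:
N(m) = 2*m (N(m) = (m + 0) + m = m + m = 2*m)
V = -36 (V = -2*6*3 = -12*3 = -36)
l(y) = -21/y (l(y) = -42/(2*y) = -42*1/(2*y) = -21/y)
L(F) = 7
-47847 + L(l(V)) = -47847 + 7 = -47840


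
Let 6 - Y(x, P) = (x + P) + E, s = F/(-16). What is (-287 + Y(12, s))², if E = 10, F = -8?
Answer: 368449/4 ≈ 92112.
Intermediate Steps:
s = ½ (s = -8/(-16) = -8*(-1/16) = ½ ≈ 0.50000)
Y(x, P) = -4 - P - x (Y(x, P) = 6 - ((x + P) + 10) = 6 - ((P + x) + 10) = 6 - (10 + P + x) = 6 + (-10 - P - x) = -4 - P - x)
(-287 + Y(12, s))² = (-287 + (-4 - 1*½ - 1*12))² = (-287 + (-4 - ½ - 12))² = (-287 - 33/2)² = (-607/2)² = 368449/4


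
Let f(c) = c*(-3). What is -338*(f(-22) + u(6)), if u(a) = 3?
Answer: -23322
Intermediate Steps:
f(c) = -3*c
-338*(f(-22) + u(6)) = -338*(-3*(-22) + 3) = -338*(66 + 3) = -338*69 = -23322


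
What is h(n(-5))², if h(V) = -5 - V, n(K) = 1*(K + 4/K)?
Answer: 16/25 ≈ 0.64000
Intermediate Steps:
n(K) = K + 4/K
h(n(-5))² = (-5 - (-5 + 4/(-5)))² = (-5 - (-5 + 4*(-⅕)))² = (-5 - (-5 - ⅘))² = (-5 - 1*(-29/5))² = (-5 + 29/5)² = (⅘)² = 16/25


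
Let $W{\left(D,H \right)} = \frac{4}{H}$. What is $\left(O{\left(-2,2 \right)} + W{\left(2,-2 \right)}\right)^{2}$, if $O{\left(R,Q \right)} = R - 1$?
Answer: $25$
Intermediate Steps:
$O{\left(R,Q \right)} = -1 + R$
$\left(O{\left(-2,2 \right)} + W{\left(2,-2 \right)}\right)^{2} = \left(\left(-1 - 2\right) + \frac{4}{-2}\right)^{2} = \left(-3 + 4 \left(- \frac{1}{2}\right)\right)^{2} = \left(-3 - 2\right)^{2} = \left(-5\right)^{2} = 25$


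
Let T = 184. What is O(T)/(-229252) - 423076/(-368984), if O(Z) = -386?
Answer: 3035420218/2643447499 ≈ 1.1483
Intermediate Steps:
O(T)/(-229252) - 423076/(-368984) = -386/(-229252) - 423076/(-368984) = -386*(-1/229252) - 423076*(-1/368984) = 193/114626 + 105769/92246 = 3035420218/2643447499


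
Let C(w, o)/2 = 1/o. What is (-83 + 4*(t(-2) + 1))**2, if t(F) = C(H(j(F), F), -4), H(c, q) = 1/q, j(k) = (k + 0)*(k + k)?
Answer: 6561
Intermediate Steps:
j(k) = 2*k**2 (j(k) = k*(2*k) = 2*k**2)
C(w, o) = 2/o
t(F) = -1/2 (t(F) = 2/(-4) = 2*(-1/4) = -1/2)
(-83 + 4*(t(-2) + 1))**2 = (-83 + 4*(-1/2 + 1))**2 = (-83 + 4*(1/2))**2 = (-83 + 2)**2 = (-81)**2 = 6561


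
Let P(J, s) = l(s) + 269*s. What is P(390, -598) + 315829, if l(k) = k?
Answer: 154369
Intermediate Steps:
P(J, s) = 270*s (P(J, s) = s + 269*s = 270*s)
P(390, -598) + 315829 = 270*(-598) + 315829 = -161460 + 315829 = 154369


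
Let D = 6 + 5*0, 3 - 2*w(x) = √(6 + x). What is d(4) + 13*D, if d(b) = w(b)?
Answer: 159/2 - √10/2 ≈ 77.919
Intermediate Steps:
w(x) = 3/2 - √(6 + x)/2
D = 6 (D = 6 + 0 = 6)
d(b) = 3/2 - √(6 + b)/2
d(4) + 13*D = (3/2 - √(6 + 4)/2) + 13*6 = (3/2 - √10/2) + 78 = 159/2 - √10/2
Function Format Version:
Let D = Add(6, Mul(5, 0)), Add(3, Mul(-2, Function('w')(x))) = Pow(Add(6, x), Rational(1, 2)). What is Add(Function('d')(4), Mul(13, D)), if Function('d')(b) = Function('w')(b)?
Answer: Add(Rational(159, 2), Mul(Rational(-1, 2), Pow(10, Rational(1, 2)))) ≈ 77.919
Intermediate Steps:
Function('w')(x) = Add(Rational(3, 2), Mul(Rational(-1, 2), Pow(Add(6, x), Rational(1, 2))))
D = 6 (D = Add(6, 0) = 6)
Function('d')(b) = Add(Rational(3, 2), Mul(Rational(-1, 2), Pow(Add(6, b), Rational(1, 2))))
Add(Function('d')(4), Mul(13, D)) = Add(Add(Rational(3, 2), Mul(Rational(-1, 2), Pow(Add(6, 4), Rational(1, 2)))), Mul(13, 6)) = Add(Add(Rational(3, 2), Mul(Rational(-1, 2), Pow(10, Rational(1, 2)))), 78) = Add(Rational(159, 2), Mul(Rational(-1, 2), Pow(10, Rational(1, 2))))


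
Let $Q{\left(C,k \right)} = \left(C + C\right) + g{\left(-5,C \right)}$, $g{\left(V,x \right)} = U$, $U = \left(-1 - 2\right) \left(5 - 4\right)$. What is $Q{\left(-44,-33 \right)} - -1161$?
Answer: $1070$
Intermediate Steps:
$U = -3$ ($U = \left(-3\right) 1 = -3$)
$g{\left(V,x \right)} = -3$
$Q{\left(C,k \right)} = -3 + 2 C$ ($Q{\left(C,k \right)} = \left(C + C\right) - 3 = 2 C - 3 = -3 + 2 C$)
$Q{\left(-44,-33 \right)} - -1161 = \left(-3 + 2 \left(-44\right)\right) - -1161 = \left(-3 - 88\right) + 1161 = -91 + 1161 = 1070$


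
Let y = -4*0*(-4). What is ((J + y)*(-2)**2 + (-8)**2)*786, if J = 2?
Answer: 56592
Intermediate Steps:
y = 0 (y = 0*(-4) = 0)
((J + y)*(-2)**2 + (-8)**2)*786 = ((2 + 0)*(-2)**2 + (-8)**2)*786 = (2*4 + 64)*786 = (8 + 64)*786 = 72*786 = 56592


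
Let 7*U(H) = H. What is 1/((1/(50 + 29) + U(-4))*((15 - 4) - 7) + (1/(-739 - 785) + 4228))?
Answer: 842772/3561355799 ≈ 0.00023664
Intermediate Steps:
U(H) = H/7
1/((1/(50 + 29) + U(-4))*((15 - 4) - 7) + (1/(-739 - 785) + 4228)) = 1/((1/(50 + 29) + (⅐)*(-4))*((15 - 4) - 7) + (1/(-739 - 785) + 4228)) = 1/((1/79 - 4/7)*(11 - 7) + (1/(-1524) + 4228)) = 1/((1/79 - 4/7)*4 + (-1/1524 + 4228)) = 1/(-309/553*4 + 6443471/1524) = 1/(-1236/553 + 6443471/1524) = 1/(3561355799/842772) = 842772/3561355799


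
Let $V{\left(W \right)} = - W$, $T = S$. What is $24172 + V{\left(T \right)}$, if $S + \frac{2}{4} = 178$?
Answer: $\frac{47989}{2} \approx 23995.0$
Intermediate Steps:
$S = \frac{355}{2}$ ($S = - \frac{1}{2} + 178 = \frac{355}{2} \approx 177.5$)
$T = \frac{355}{2} \approx 177.5$
$24172 + V{\left(T \right)} = 24172 - \frac{355}{2} = \frac{47989}{2}$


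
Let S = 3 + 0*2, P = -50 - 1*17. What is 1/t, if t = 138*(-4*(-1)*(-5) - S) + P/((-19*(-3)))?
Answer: -57/180985 ≈ -0.00031494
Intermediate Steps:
P = -67 (P = -50 - 17 = -67)
S = 3 (S = 3 + 0 = 3)
t = -180985/57 (t = 138*(-4*(-1)*(-5) - 1*3) - 67/((-19*(-3))) = 138*(4*(-5) - 3) - 67/57 = 138*(-20 - 3) - 67*1/57 = 138*(-23) - 67/57 = -3174 - 67/57 = -180985/57 ≈ -3175.2)
1/t = 1/(-180985/57) = -57/180985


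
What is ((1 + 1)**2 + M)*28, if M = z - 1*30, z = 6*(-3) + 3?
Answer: -1148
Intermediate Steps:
z = -15 (z = -18 + 3 = -15)
M = -45 (M = -15 - 1*30 = -15 - 30 = -45)
((1 + 1)**2 + M)*28 = ((1 + 1)**2 - 45)*28 = (2**2 - 45)*28 = (4 - 45)*28 = -41*28 = -1148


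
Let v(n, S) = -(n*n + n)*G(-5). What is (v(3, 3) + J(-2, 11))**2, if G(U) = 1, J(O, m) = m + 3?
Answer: 4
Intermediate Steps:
J(O, m) = 3 + m
v(n, S) = -n - n**2 (v(n, S) = -(n*n + n) = -(n**2 + n) = -(n + n**2) = -n - n**2)
(v(3, 3) + J(-2, 11))**2 = (-1*3*(1 + 3) + (3 + 11))**2 = (-1*3*4 + 14)**2 = (-12 + 14)**2 = 2**2 = 4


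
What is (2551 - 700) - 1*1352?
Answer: 499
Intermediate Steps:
(2551 - 700) - 1*1352 = 1851 - 1352 = 499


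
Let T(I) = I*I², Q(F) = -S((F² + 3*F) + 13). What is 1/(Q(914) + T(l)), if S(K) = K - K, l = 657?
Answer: 1/283593393 ≈ 3.5262e-9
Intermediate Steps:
S(K) = 0
Q(F) = 0 (Q(F) = -1*0 = 0)
T(I) = I³
1/(Q(914) + T(l)) = 1/(0 + 657³) = 1/(0 + 283593393) = 1/283593393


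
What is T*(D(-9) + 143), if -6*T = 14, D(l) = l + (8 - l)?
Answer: -1057/3 ≈ -352.33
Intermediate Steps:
D(l) = 8
T = -7/3 (T = -⅙*14 = -7/3 ≈ -2.3333)
T*(D(-9) + 143) = -7*(8 + 143)/3 = -7/3*151 = -1057/3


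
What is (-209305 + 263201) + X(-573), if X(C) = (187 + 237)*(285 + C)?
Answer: -68216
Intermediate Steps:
X(C) = 120840 + 424*C (X(C) = 424*(285 + C) = 120840 + 424*C)
(-209305 + 263201) + X(-573) = (-209305 + 263201) + (120840 + 424*(-573)) = 53896 + (120840 - 242952) = 53896 - 122112 = -68216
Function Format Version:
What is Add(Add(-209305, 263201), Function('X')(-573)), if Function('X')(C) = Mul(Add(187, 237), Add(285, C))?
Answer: -68216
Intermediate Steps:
Function('X')(C) = Add(120840, Mul(424, C)) (Function('X')(C) = Mul(424, Add(285, C)) = Add(120840, Mul(424, C)))
Add(Add(-209305, 263201), Function('X')(-573)) = Add(Add(-209305, 263201), Add(120840, Mul(424, -573))) = Add(53896, Add(120840, -242952)) = Add(53896, -122112) = -68216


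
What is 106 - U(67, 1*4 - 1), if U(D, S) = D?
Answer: 39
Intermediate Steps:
106 - U(67, 1*4 - 1) = 106 - 1*67 = 106 - 67 = 39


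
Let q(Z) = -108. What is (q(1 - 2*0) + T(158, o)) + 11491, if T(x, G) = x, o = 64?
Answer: 11541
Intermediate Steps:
(q(1 - 2*0) + T(158, o)) + 11491 = (-108 + 158) + 11491 = 50 + 11491 = 11541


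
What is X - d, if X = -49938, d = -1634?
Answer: -48304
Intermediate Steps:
X - d = -49938 - 1*(-1634) = -49938 + 1634 = -48304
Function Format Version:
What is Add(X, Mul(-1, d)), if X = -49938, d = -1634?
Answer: -48304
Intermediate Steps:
Add(X, Mul(-1, d)) = Add(-49938, Mul(-1, -1634)) = Add(-49938, 1634) = -48304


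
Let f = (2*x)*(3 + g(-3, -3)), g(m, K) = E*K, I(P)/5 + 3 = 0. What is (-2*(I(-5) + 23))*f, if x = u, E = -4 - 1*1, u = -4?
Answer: 2304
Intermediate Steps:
E = -5 (E = -4 - 1 = -5)
I(P) = -15 (I(P) = -15 + 5*0 = -15 + 0 = -15)
x = -4
g(m, K) = -5*K
f = -144 (f = (2*(-4))*(3 - 5*(-3)) = -8*(3 + 15) = -8*18 = -144)
(-2*(I(-5) + 23))*f = -2*(-15 + 23)*(-144) = -2*8*(-144) = -16*(-144) = 2304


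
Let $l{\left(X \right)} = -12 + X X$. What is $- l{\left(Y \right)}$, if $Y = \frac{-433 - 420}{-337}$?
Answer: $\frac{635219}{113569} \approx 5.5932$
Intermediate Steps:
$Y = \frac{853}{337}$ ($Y = \left(-433 - 420\right) \left(- \frac{1}{337}\right) = \left(-853\right) \left(- \frac{1}{337}\right) = \frac{853}{337} \approx 2.5312$)
$l{\left(X \right)} = -12 + X^{2}$
$- l{\left(Y \right)} = - (-12 + \left(\frac{853}{337}\right)^{2}) = - (-12 + \frac{727609}{113569}) = \left(-1\right) \left(- \frac{635219}{113569}\right) = \frac{635219}{113569}$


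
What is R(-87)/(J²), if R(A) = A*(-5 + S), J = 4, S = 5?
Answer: 0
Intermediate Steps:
R(A) = 0 (R(A) = A*(-5 + 5) = A*0 = 0)
R(-87)/(J²) = 0/(4²) = 0/16 = 0*(1/16) = 0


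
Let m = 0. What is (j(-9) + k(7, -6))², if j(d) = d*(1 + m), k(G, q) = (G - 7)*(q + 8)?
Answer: 81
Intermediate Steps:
k(G, q) = (-7 + G)*(8 + q)
j(d) = d (j(d) = d*(1 + 0) = d*1 = d)
(j(-9) + k(7, -6))² = (-9 + (-56 - 7*(-6) + 8*7 + 7*(-6)))² = (-9 + (-56 + 42 + 56 - 42))² = (-9 + 0)² = (-9)² = 81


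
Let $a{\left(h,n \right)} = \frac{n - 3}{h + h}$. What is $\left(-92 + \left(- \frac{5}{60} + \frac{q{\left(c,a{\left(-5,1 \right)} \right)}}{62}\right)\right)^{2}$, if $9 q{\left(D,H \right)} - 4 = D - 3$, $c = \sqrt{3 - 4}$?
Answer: $\frac{113550905}{13392} - \frac{102763 i}{311364} \approx 8479.0 - 0.33004 i$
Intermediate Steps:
$c = i$ ($c = \sqrt{-1} = i \approx 1.0 i$)
$a{\left(h,n \right)} = \frac{-3 + n}{2 h}$
$q{\left(D,H \right)} = \frac{1}{9} + \frac{D}{9}$ ($q{\left(D,H \right)} = \frac{4}{9} + \frac{D - 3}{9} = \frac{4}{9} + \frac{-3 + D}{9} = \frac{4}{9} + \left(- \frac{1}{3} + \frac{D}{9}\right) = \frac{1}{9} + \frac{D}{9}$)
$\left(-92 + \left(- \frac{5}{60} + \frac{q{\left(c,a{\left(-5,1 \right)} \right)}}{62}\right)\right)^{2} = \left(-92 + \left(- \frac{5}{60} + \frac{\frac{1}{9} + \frac{i}{9}}{62}\right)\right)^{2} = \left(-92 + \left(\left(-5\right) \frac{1}{60} + \left(\frac{1}{9} + \frac{i}{9}\right) \frac{1}{62}\right)\right)^{2} = \left(-92 - \left(\frac{91}{1116} - \frac{i}{558}\right)\right)^{2} = \left(- \frac{102763}{1116} + \frac{i}{558}\right)^{2}$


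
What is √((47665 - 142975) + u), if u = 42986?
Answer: 2*I*√13081 ≈ 228.74*I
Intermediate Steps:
√((47665 - 142975) + u) = √((47665 - 142975) + 42986) = √(-95310 + 42986) = √(-52324) = 2*I*√13081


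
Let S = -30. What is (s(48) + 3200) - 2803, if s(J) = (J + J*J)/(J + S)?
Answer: 1583/3 ≈ 527.67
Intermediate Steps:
s(J) = (J + J**2)/(-30 + J) (s(J) = (J + J*J)/(J - 30) = (J + J**2)/(-30 + J))
(s(48) + 3200) - 2803 = (48*(1 + 48)/(-30 + 48) + 3200) - 2803 = (48*49/18 + 3200) - 2803 = (48*(1/18)*49 + 3200) - 2803 = (392/3 + 3200) - 2803 = 9992/3 - 2803 = 1583/3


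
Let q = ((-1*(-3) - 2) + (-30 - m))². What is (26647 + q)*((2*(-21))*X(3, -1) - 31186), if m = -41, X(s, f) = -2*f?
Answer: -837754570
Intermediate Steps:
q = 144 (q = ((-1*(-3) - 2) + (-30 - 1*(-41)))² = ((3 - 2) + (-30 + 41))² = (1 + 11)² = 12² = 144)
(26647 + q)*((2*(-21))*X(3, -1) - 31186) = (26647 + 144)*((2*(-21))*(-2*(-1)) - 31186) = 26791*(-42*2 - 31186) = 26791*(-84 - 31186) = 26791*(-31270) = -837754570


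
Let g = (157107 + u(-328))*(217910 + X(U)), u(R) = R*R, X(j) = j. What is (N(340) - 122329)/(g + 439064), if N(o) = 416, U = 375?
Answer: -121913/57778513999 ≈ -2.1100e-6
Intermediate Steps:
u(R) = R**2
g = 57778074935 (g = (157107 + (-328)**2)*(217910 + 375) = (157107 + 107584)*218285 = 264691*218285 = 57778074935)
(N(340) - 122329)/(g + 439064) = (416 - 122329)/(57778074935 + 439064) = -121913/57778513999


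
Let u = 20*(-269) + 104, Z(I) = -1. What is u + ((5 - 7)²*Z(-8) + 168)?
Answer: -5112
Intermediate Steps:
u = -5276 (u = -5380 + 104 = -5276)
u + ((5 - 7)²*Z(-8) + 168) = -5276 + ((5 - 7)²*(-1) + 168) = -5276 + ((-2)²*(-1) + 168) = -5276 + (4*(-1) + 168) = -5276 + (-4 + 168) = -5276 + 164 = -5112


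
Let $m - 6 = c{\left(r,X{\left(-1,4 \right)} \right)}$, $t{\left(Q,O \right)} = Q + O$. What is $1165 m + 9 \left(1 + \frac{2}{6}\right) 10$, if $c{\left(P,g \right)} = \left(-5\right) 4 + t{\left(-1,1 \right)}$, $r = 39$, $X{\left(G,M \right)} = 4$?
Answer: $-16190$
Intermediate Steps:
$t{\left(Q,O \right)} = O + Q$
$c{\left(P,g \right)} = -20$ ($c{\left(P,g \right)} = \left(-5\right) 4 + \left(1 - 1\right) = -20 + 0 = -20$)
$m = -14$ ($m = 6 - 20 = -14$)
$1165 m + 9 \left(1 + \frac{2}{6}\right) 10 = 1165 \left(-14\right) + 9 \left(1 + \frac{2}{6}\right) 10 = -16310 + 9 \left(1 + 2 \cdot \frac{1}{6}\right) 10 = -16310 + 9 \left(1 + \frac{1}{3}\right) 10 = -16310 + 9 \cdot \frac{4}{3} \cdot 10 = -16310 + 12 \cdot 10 = -16310 + 120 = -16190$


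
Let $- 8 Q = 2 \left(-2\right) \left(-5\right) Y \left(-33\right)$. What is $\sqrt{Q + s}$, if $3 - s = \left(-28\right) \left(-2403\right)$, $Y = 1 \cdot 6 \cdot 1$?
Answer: $i \sqrt{66786} \approx 258.43 i$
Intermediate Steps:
$Y = 6$ ($Y = 6 \cdot 1 = 6$)
$s = -67281$ ($s = 3 - \left(-28\right) \left(-2403\right) = 3 - 67284 = -67281$)
$Q = 495$ ($Q = - \frac{2 \left(-2\right) \left(-5\right) 6 \left(-33\right)}{8} = - \frac{\left(-4\right) \left(-5\right) 6 \left(-33\right)}{8} = - \frac{20 \cdot 6 \left(-33\right)}{8} = - \frac{120 \left(-33\right)}{8} = \left(- \frac{1}{8}\right) \left(-3960\right) = 495$)
$\sqrt{Q + s} = \sqrt{495 - 67281} = \sqrt{-66786} = i \sqrt{66786}$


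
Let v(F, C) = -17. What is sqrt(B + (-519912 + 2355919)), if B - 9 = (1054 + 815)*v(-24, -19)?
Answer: sqrt(1804243) ≈ 1343.2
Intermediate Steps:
B = -31764 (B = 9 + (1054 + 815)*(-17) = 9 + 1869*(-17) = 9 - 31773 = -31764)
sqrt(B + (-519912 + 2355919)) = sqrt(-31764 + (-519912 + 2355919)) = sqrt(-31764 + 1836007) = sqrt(1804243)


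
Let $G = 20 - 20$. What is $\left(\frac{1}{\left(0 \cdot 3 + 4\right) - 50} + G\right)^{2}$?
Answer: $\frac{1}{2116} \approx 0.00047259$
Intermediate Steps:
$G = 0$
$\left(\frac{1}{\left(0 \cdot 3 + 4\right) - 50} + G\right)^{2} = \left(\frac{1}{\left(0 \cdot 3 + 4\right) - 50} + 0\right)^{2} = \left(\frac{1}{\left(0 + 4\right) - 50} + 0\right)^{2} = \left(\frac{1}{4 - 50} + 0\right)^{2} = \left(\frac{1}{-46} + 0\right)^{2} = \left(- \frac{1}{46} + 0\right)^{2} = \left(- \frac{1}{46}\right)^{2} = \frac{1}{2116}$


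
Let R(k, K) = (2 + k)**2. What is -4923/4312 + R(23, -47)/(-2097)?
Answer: -13018531/9042264 ≈ -1.4397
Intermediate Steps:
-4923/4312 + R(23, -47)/(-2097) = -4923/4312 + (2 + 23)**2/(-2097) = -4923*1/4312 + 25**2*(-1/2097) = -4923/4312 + 625*(-1/2097) = -4923/4312 - 625/2097 = -13018531/9042264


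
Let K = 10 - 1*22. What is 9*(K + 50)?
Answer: 342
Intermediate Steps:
K = -12 (K = 10 - 22 = -12)
9*(K + 50) = 9*(-12 + 50) = 9*38 = 342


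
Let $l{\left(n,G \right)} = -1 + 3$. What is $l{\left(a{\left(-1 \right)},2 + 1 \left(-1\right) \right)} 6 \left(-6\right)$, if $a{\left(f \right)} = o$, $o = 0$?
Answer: $-72$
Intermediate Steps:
$a{\left(f \right)} = 0$
$l{\left(n,G \right)} = 2$
$l{\left(a{\left(-1 \right)},2 + 1 \left(-1\right) \right)} 6 \left(-6\right) = 2 \cdot 6 \left(-6\right) = 12 \left(-6\right) = -72$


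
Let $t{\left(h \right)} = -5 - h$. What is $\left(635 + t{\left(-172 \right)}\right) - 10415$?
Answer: $-9613$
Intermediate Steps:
$\left(635 + t{\left(-172 \right)}\right) - 10415 = \left(635 - -167\right) - 10415 = \left(635 + \left(-5 + 172\right)\right) - 10415 = \left(635 + 167\right) - 10415 = 802 - 10415 = -9613$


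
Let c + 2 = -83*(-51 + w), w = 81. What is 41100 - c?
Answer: 43592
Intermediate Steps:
c = -2492 (c = -2 - 83*(-51 + 81) = -2 - 83*30 = -2 - 2490 = -2492)
41100 - c = 41100 - 1*(-2492) = 41100 + 2492 = 43592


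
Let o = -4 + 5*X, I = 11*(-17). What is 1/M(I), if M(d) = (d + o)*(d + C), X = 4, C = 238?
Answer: -1/8721 ≈ -0.00011467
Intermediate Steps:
I = -187
o = 16 (o = -4 + 5*4 = -4 + 20 = 16)
M(d) = (16 + d)*(238 + d) (M(d) = (d + 16)*(d + 238) = (16 + d)*(238 + d))
1/M(I) = 1/(3808 + (-187)² + 254*(-187)) = 1/(3808 + 34969 - 47498) = 1/(-8721) = -1/8721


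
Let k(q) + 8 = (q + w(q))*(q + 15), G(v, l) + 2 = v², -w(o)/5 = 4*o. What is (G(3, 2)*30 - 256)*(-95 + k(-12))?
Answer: -26726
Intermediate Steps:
w(o) = -20*o
G(v, l) = -2 + v²
k(q) = -8 - 19*q*(15 + q) (k(q) = -8 + (q - 20*q)*(q + 15) = -8 + (-19*q)*(15 + q) = -8 - 19*q*(15 + q))
(G(3, 2)*30 - 256)*(-95 + k(-12)) = ((-2 + 3²)*30 - 256)*(-95 + (-8 - 285*(-12) - 19*(-12)²)) = ((-2 + 9)*30 - 256)*(-95 + (-8 + 3420 - 19*144)) = (7*30 - 256)*(-95 + (-8 + 3420 - 2736)) = (210 - 256)*(-95 + 676) = -46*581 = -26726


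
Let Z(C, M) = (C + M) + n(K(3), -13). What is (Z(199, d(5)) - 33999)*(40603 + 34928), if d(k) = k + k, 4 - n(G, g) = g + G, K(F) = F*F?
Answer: -2551588242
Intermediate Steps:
K(F) = F**2
n(G, g) = 4 - G - g (n(G, g) = 4 - (g + G) = 4 - (G + g) = 4 + (-G - g) = 4 - G - g)
d(k) = 2*k
Z(C, M) = 8 + C + M (Z(C, M) = (C + M) + (4 - 1*3**2 - 1*(-13)) = (C + M) + (4 - 1*9 + 13) = (C + M) + (4 - 9 + 13) = (C + M) + 8 = 8 + C + M)
(Z(199, d(5)) - 33999)*(40603 + 34928) = ((8 + 199 + 2*5) - 33999)*(40603 + 34928) = ((8 + 199 + 10) - 33999)*75531 = (217 - 33999)*75531 = -33782*75531 = -2551588242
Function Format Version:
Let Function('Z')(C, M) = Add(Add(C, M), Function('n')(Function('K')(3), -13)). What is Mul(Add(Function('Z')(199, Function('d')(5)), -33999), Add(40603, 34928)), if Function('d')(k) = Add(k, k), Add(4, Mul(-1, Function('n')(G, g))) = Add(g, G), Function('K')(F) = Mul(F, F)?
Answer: -2551588242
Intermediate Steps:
Function('K')(F) = Pow(F, 2)
Function('n')(G, g) = Add(4, Mul(-1, G), Mul(-1, g)) (Function('n')(G, g) = Add(4, Mul(-1, Add(g, G))) = Add(4, Mul(-1, Add(G, g))) = Add(4, Add(Mul(-1, G), Mul(-1, g))) = Add(4, Mul(-1, G), Mul(-1, g)))
Function('d')(k) = Mul(2, k)
Function('Z')(C, M) = Add(8, C, M) (Function('Z')(C, M) = Add(Add(C, M), Add(4, Mul(-1, Pow(3, 2)), Mul(-1, -13))) = Add(Add(C, M), Add(4, Mul(-1, 9), 13)) = Add(Add(C, M), Add(4, -9, 13)) = Add(Add(C, M), 8) = Add(8, C, M))
Mul(Add(Function('Z')(199, Function('d')(5)), -33999), Add(40603, 34928)) = Mul(Add(Add(8, 199, Mul(2, 5)), -33999), Add(40603, 34928)) = Mul(Add(Add(8, 199, 10), -33999), 75531) = Mul(Add(217, -33999), 75531) = Mul(-33782, 75531) = -2551588242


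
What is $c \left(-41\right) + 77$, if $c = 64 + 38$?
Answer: $-4105$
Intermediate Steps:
$c = 102$
$c \left(-41\right) + 77 = 102 \left(-41\right) + 77 = -4182 + 77 = -4105$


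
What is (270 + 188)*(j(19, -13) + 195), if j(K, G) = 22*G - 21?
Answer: -51296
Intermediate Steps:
j(K, G) = -21 + 22*G
(270 + 188)*(j(19, -13) + 195) = (270 + 188)*((-21 + 22*(-13)) + 195) = 458*((-21 - 286) + 195) = 458*(-307 + 195) = 458*(-112) = -51296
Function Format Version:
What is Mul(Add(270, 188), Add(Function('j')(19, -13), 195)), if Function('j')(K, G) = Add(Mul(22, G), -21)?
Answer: -51296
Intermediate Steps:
Function('j')(K, G) = Add(-21, Mul(22, G))
Mul(Add(270, 188), Add(Function('j')(19, -13), 195)) = Mul(Add(270, 188), Add(Add(-21, Mul(22, -13)), 195)) = Mul(458, Add(Add(-21, -286), 195)) = Mul(458, Add(-307, 195)) = Mul(458, -112) = -51296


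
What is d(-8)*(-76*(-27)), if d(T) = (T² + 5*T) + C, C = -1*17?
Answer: 14364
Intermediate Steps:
C = -17
d(T) = -17 + T² + 5*T (d(T) = (T² + 5*T) - 17 = -17 + T² + 5*T)
d(-8)*(-76*(-27)) = (-17 + (-8)² + 5*(-8))*(-76*(-27)) = (-17 + 64 - 40)*2052 = 7*2052 = 14364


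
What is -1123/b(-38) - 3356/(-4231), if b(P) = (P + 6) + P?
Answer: 4986333/296170 ≈ 16.836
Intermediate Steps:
b(P) = 6 + 2*P (b(P) = (6 + P) + P = 6 + 2*P)
-1123/b(-38) - 3356/(-4231) = -1123/(6 + 2*(-38)) - 3356/(-4231) = -1123/(6 - 76) - 3356*(-1/4231) = -1123/(-70) + 3356/4231 = -1123*(-1/70) + 3356/4231 = 1123/70 + 3356/4231 = 4986333/296170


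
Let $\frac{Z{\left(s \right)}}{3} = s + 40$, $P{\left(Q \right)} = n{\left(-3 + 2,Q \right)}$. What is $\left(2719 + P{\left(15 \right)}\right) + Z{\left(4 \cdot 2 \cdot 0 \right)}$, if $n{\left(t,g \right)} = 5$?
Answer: $2844$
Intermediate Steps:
$P{\left(Q \right)} = 5$
$Z{\left(s \right)} = 120 + 3 s$ ($Z{\left(s \right)} = 3 \left(s + 40\right) = 3 \left(40 + s\right) = 120 + 3 s$)
$\left(2719 + P{\left(15 \right)}\right) + Z{\left(4 \cdot 2 \cdot 0 \right)} = \left(2719 + 5\right) + \left(120 + 3 \cdot 4 \cdot 2 \cdot 0\right) = 2724 + \left(120 + 3 \cdot 8 \cdot 0\right) = 2724 + \left(120 + 3 \cdot 0\right) = 2724 + \left(120 + 0\right) = 2724 + 120 = 2844$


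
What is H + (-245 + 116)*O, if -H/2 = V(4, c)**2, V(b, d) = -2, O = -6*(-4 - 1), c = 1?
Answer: -3878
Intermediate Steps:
O = 30 (O = -6*(-5) = 30)
H = -8 (H = -2*(-2)**2 = -2*4 = -8)
H + (-245 + 116)*O = -8 + (-245 + 116)*30 = -8 - 129*30 = -8 - 3870 = -3878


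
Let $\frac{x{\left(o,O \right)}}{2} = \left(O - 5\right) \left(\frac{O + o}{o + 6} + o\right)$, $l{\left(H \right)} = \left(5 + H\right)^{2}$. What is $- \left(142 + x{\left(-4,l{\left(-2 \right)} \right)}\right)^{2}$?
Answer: $-16900$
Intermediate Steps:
$x{\left(o,O \right)} = 2 \left(-5 + O\right) \left(o + \frac{O + o}{6 + o}\right)$ ($x{\left(o,O \right)} = 2 \left(O - 5\right) \left(\frac{O + o}{o + 6} + o\right) = 2 \left(-5 + O\right) \left(\frac{O + o}{6 + o} + o\right) = 2 \left(-5 + O\right) \left(o + \frac{O + o}{6 + o}\right)$)
$- \left(142 + x{\left(-4,l{\left(-2 \right)} \right)}\right)^{2} = - \left(142 + \frac{2 \left(\left(\left(5 - 2\right)^{2}\right)^{2} - -140 - 5 \left(5 - 2\right)^{2} - 5 \left(-4\right)^{2} + \left(5 - 2\right)^{2} \left(-4\right)^{2} + 7 \left(5 - 2\right)^{2} \left(-4\right)\right)}{6 - 4}\right)^{2} = - \left(142 + \frac{2 \left(\left(3^{2}\right)^{2} + 140 - 5 \cdot 3^{2} - 80 + 3^{2} \cdot 16 + 7 \cdot 3^{2} \left(-4\right)\right)}{2}\right)^{2} = - \left(142 + 2 \cdot \frac{1}{2} \left(9^{2} + 140 - 45 - 80 + 9 \cdot 16 + 7 \cdot 9 \left(-4\right)\right)\right)^{2} = - \left(142 + 2 \cdot \frac{1}{2} \left(81 + 140 - 45 - 80 + 144 - 252\right)\right)^{2} = - \left(142 + 2 \cdot \frac{1}{2} \left(-12\right)\right)^{2} = - \left(142 - 12\right)^{2} = - 130^{2} = \left(-1\right) 16900 = -16900$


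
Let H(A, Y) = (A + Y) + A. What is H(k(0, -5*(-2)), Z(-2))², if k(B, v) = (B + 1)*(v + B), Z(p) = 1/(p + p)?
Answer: 6241/16 ≈ 390.06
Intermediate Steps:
Z(p) = 1/(2*p)
k(B, v) = (1 + B)*(B + v)
H(A, Y) = Y + 2*A
H(k(0, -5*(-2)), Z(-2))² = ((½)/(-2) + 2*(0 - 5*(-2) + 0² + 0*(-5*(-2))))² = ((½)*(-½) + 2*(0 + 10 + 0 + 0*10))² = (-¼ + 2*(0 + 10 + 0 + 0))² = (-¼ + 2*10)² = (-¼ + 20)² = (79/4)² = 6241/16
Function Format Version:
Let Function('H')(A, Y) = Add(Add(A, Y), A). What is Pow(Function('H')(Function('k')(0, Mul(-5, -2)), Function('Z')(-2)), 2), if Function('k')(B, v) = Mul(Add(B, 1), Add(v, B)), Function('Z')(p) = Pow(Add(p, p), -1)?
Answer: Rational(6241, 16) ≈ 390.06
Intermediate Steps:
Function('Z')(p) = Mul(Rational(1, 2), Pow(p, -1)) (Function('Z')(p) = Pow(Mul(2, p), -1) = Mul(Rational(1, 2), Pow(p, -1)))
Function('k')(B, v) = Mul(Add(1, B), Add(B, v))
Function('H')(A, Y) = Add(Y, Mul(2, A))
Pow(Function('H')(Function('k')(0, Mul(-5, -2)), Function('Z')(-2)), 2) = Pow(Add(Mul(Rational(1, 2), Pow(-2, -1)), Mul(2, Add(0, Mul(-5, -2), Pow(0, 2), Mul(0, Mul(-5, -2))))), 2) = Pow(Add(Mul(Rational(1, 2), Rational(-1, 2)), Mul(2, Add(0, 10, 0, Mul(0, 10)))), 2) = Pow(Add(Rational(-1, 4), Mul(2, Add(0, 10, 0, 0))), 2) = Pow(Add(Rational(-1, 4), Mul(2, 10)), 2) = Pow(Add(Rational(-1, 4), 20), 2) = Pow(Rational(79, 4), 2) = Rational(6241, 16)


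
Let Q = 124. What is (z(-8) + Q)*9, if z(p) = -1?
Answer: 1107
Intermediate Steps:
(z(-8) + Q)*9 = (-1 + 124)*9 = 123*9 = 1107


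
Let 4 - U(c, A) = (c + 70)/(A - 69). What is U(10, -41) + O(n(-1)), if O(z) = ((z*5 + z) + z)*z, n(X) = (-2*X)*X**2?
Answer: 360/11 ≈ 32.727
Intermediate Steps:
n(X) = -2*X**3
U(c, A) = 4 - (70 + c)/(-69 + A) (U(c, A) = 4 - (c + 70)/(A - 69) = 4 - (70 + c)/(-69 + A))
O(z) = 7*z**2 (O(z) = ((5*z + z) + z)*z = (6*z + z)*z = (7*z)*z = 7*z**2)
U(10, -41) + O(n(-1)) = (-346 - 1*10 + 4*(-41))/(-69 - 41) + 7*(-2*(-1)**3)**2 = (-346 - 10 - 164)/(-110) + 7*(-2*(-1))**2 = -1/110*(-520) + 7*2**2 = 52/11 + 7*4 = 52/11 + 28 = 360/11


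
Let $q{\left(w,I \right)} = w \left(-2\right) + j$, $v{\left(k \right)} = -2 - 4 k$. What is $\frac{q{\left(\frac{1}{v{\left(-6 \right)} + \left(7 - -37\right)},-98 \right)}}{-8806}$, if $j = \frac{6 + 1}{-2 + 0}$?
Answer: $\frac{233}{581196} \approx 0.0004009$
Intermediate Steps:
$j = - \frac{7}{2}$ ($j = \frac{7}{-2} = 7 \left(- \frac{1}{2}\right) = - \frac{7}{2} \approx -3.5$)
$q{\left(w,I \right)} = - \frac{7}{2} - 2 w$ ($q{\left(w,I \right)} = w \left(-2\right) - \frac{7}{2} = - 2 w - \frac{7}{2} = - \frac{7}{2} - 2 w$)
$\frac{q{\left(\frac{1}{v{\left(-6 \right)} + \left(7 - -37\right)},-98 \right)}}{-8806} = \frac{- \frac{7}{2} - \frac{2}{\left(-2 - -24\right) + \left(7 - -37\right)}}{-8806} = \left(- \frac{7}{2} - \frac{2}{\left(-2 + 24\right) + \left(7 + 37\right)}\right) \left(- \frac{1}{8806}\right) = \left(- \frac{7}{2} - \frac{2}{22 + 44}\right) \left(- \frac{1}{8806}\right) = \left(- \frac{7}{2} - \frac{2}{66}\right) \left(- \frac{1}{8806}\right) = \left(- \frac{7}{2} - \frac{1}{33}\right) \left(- \frac{1}{8806}\right) = \left(- \frac{233}{66}\right) \left(- \frac{1}{8806}\right) = \frac{233}{581196}$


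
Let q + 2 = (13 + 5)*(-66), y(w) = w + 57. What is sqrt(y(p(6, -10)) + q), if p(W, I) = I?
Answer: 3*I*sqrt(127) ≈ 33.808*I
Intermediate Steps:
y(w) = 57 + w
q = -1190 (q = -2 + (13 + 5)*(-66) = -2 + 18*(-66) = -2 - 1188 = -1190)
sqrt(y(p(6, -10)) + q) = sqrt((57 - 10) - 1190) = sqrt(47 - 1190) = sqrt(-1143) = 3*I*sqrt(127)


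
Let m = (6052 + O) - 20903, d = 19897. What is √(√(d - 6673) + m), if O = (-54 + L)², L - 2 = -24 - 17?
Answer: √(-6202 + 2*√3306) ≈ 78.019*I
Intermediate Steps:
L = -39 (L = 2 + (-24 - 17) = 2 - 41 = -39)
O = 8649 (O = (-54 - 39)² = (-93)² = 8649)
m = -6202 (m = (6052 + 8649) - 20903 = 14701 - 20903 = -6202)
√(√(d - 6673) + m) = √(√(19897 - 6673) - 6202) = √(√13224 - 6202) = √(2*√3306 - 6202) = √(-6202 + 2*√3306)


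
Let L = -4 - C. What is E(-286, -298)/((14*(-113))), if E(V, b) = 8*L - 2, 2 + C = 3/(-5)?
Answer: 33/3955 ≈ 0.0083439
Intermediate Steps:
C = -13/5 (C = -2 + 3/(-5) = -2 + 3*(-⅕) = -2 - ⅗ = -13/5 ≈ -2.6000)
L = -7/5 (L = -4 - 1*(-13/5) = -4 + 13/5 = -7/5 ≈ -1.4000)
E(V, b) = -66/5 (E(V, b) = 8*(-7/5) - 2 = -56/5 - 2 = -66/5)
E(-286, -298)/((14*(-113))) = -66/(5*(14*(-113))) = -66/5/(-1582) = -66/5*(-1/1582) = 33/3955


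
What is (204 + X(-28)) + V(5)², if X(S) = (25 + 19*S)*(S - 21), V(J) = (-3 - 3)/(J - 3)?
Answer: 25056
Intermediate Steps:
V(J) = -6/(-3 + J)
X(S) = (-21 + S)*(25 + 19*S) (X(S) = (25 + 19*S)*(-21 + S) = (-21 + S)*(25 + 19*S))
(204 + X(-28)) + V(5)² = (204 + (-525 - 374*(-28) + 19*(-28)²)) + (-6/(-3 + 5))² = (204 + (-525 + 10472 + 19*784)) + (-6/2)² = (204 + (-525 + 10472 + 14896)) + (-6*½)² = (204 + 24843) + (-3)² = 25047 + 9 = 25056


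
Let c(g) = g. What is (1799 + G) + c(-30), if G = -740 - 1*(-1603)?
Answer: 2632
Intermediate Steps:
G = 863 (G = -740 + 1603 = 863)
(1799 + G) + c(-30) = (1799 + 863) - 30 = 2662 - 30 = 2632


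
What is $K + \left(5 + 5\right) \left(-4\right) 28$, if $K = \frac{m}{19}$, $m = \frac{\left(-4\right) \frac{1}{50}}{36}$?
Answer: $- \frac{9576001}{8550} \approx -1120.0$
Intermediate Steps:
$m = - \frac{1}{450}$ ($m = \left(-4\right) \frac{1}{50} \cdot \frac{1}{36} = \left(- \frac{2}{25}\right) \frac{1}{36} = - \frac{1}{450} \approx -0.0022222$)
$K = - \frac{1}{8550}$ ($K = - \frac{1}{450 \cdot 19} = \left(- \frac{1}{450}\right) \frac{1}{19} = - \frac{1}{8550} \approx -0.00011696$)
$K + \left(5 + 5\right) \left(-4\right) 28 = - \frac{1}{8550} + \left(5 + 5\right) \left(-4\right) 28 = - \frac{1}{8550} + 10 \left(-4\right) 28 = - \frac{1}{8550} - 1120 = - \frac{9576001}{8550}$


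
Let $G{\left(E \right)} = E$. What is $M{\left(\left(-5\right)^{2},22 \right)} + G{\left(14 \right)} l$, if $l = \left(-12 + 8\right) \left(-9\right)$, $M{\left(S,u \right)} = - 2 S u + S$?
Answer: $-571$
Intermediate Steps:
$M{\left(S,u \right)} = S - 2 S u$ ($M{\left(S,u \right)} = - 2 S u + S = S - 2 S u$)
$l = 36$ ($l = \left(-4\right) \left(-9\right) = 36$)
$M{\left(\left(-5\right)^{2},22 \right)} + G{\left(14 \right)} l = \left(-5\right)^{2} \left(1 - 44\right) + 14 \cdot 36 = 25 \left(1 - 44\right) + 504 = 25 \left(-43\right) + 504 = -1075 + 504 = -571$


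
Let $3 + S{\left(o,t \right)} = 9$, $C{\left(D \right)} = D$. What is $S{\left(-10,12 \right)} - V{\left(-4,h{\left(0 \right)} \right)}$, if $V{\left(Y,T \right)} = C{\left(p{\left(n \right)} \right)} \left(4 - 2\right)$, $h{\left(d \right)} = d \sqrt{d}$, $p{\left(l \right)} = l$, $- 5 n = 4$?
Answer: $\frac{38}{5} \approx 7.6$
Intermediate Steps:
$n = - \frac{4}{5}$ ($n = \left(- \frac{1}{5}\right) 4 = - \frac{4}{5} \approx -0.8$)
$h{\left(d \right)} = d^{\frac{3}{2}}$
$S{\left(o,t \right)} = 6$ ($S{\left(o,t \right)} = -3 + 9 = 6$)
$V{\left(Y,T \right)} = - \frac{8}{5}$ ($V{\left(Y,T \right)} = - \frac{4 \left(4 - 2\right)}{5} = \left(- \frac{4}{5}\right) 2 = - \frac{8}{5}$)
$S{\left(-10,12 \right)} - V{\left(-4,h{\left(0 \right)} \right)} = 6 - - \frac{8}{5} = 6 + \frac{8}{5} = \frac{38}{5}$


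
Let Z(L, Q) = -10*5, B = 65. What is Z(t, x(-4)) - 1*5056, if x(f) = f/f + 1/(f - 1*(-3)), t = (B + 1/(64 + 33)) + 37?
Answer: -5106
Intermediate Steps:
t = 9895/97 (t = (65 + 1/(64 + 33)) + 37 = (65 + 1/97) + 37 = 6306/97 + 37 = 9895/97 ≈ 102.01)
x(f) = 1 + 1/(3 + f) (x(f) = 1 + 1/(f + 3) = 1 + 1/(3 + f))
Z(L, Q) = -50
Z(t, x(-4)) - 1*5056 = -50 - 1*5056 = -50 - 5056 = -5106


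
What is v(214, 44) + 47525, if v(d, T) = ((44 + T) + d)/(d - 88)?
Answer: 2994226/63 ≈ 47527.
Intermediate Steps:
v(d, T) = (44 + T + d)/(-88 + d)
v(214, 44) + 47525 = (44 + 44 + 214)/(-88 + 214) + 47525 = 302/126 + 47525 = (1/126)*302 + 47525 = 151/63 + 47525 = 2994226/63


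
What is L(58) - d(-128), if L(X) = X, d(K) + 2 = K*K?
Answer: -16324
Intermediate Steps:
d(K) = -2 + K² (d(K) = -2 + K*K = -2 + K²)
L(58) - d(-128) = 58 - (-2 + (-128)²) = 58 - (-2 + 16384) = 58 - 1*16382 = 58 - 16382 = -16324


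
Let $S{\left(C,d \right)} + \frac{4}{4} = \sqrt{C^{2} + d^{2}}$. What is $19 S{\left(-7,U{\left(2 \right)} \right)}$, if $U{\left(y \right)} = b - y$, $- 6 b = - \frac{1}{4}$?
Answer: $-19 + \frac{19 \sqrt{30433}}{24} \approx 119.11$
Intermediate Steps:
$b = \frac{1}{24}$ ($b = - \frac{\left(-1\right) \frac{1}{4}}{6} = \left(- \frac{1}{6}\right) \left(- \frac{1}{4}\right) = \frac{1}{24} \approx 0.041667$)
$U{\left(y \right)} = \frac{1}{24} - y$
$S{\left(C,d \right)} = -1 + \sqrt{C^{2} + d^{2}}$
$19 S{\left(-7,U{\left(2 \right)} \right)} = 19 \left(-1 + \sqrt{\left(-7\right)^{2} + \left(\frac{1}{24} - 2\right)^{2}}\right) = 19 \left(-1 + \sqrt{49 + \left(\frac{1}{24} - 2\right)^{2}}\right) = 19 \left(-1 + \sqrt{49 + \left(- \frac{47}{24}\right)^{2}}\right) = 19 \left(-1 + \sqrt{49 + \frac{2209}{576}}\right) = 19 \left(-1 + \sqrt{\frac{30433}{576}}\right) = 19 \left(-1 + \frac{\sqrt{30433}}{24}\right) = -19 + \frac{19 \sqrt{30433}}{24}$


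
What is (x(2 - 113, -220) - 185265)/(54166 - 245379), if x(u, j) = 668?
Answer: 184597/191213 ≈ 0.96540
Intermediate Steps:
(x(2 - 113, -220) - 185265)/(54166 - 245379) = (668 - 185265)/(54166 - 245379) = -184597/(-191213) = -184597*(-1/191213) = 184597/191213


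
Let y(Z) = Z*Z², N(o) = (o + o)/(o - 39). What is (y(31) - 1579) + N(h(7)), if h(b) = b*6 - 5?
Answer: 28175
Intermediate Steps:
h(b) = -5 + 6*b (h(b) = 6*b - 5 = -5 + 6*b)
N(o) = 2*o/(-39 + o) (N(o) = (2*o)/(-39 + o) = 2*o/(-39 + o))
y(Z) = Z³
(y(31) - 1579) + N(h(7)) = (31³ - 1579) + 2*(-5 + 6*7)/(-39 + (-5 + 6*7)) = (29791 - 1579) + 2*(-5 + 42)/(-39 + (-5 + 42)) = 28212 + 2*37/(-39 + 37) = 28212 + 2*37/(-2) = 28212 + 2*37*(-½) = 28212 - 37 = 28175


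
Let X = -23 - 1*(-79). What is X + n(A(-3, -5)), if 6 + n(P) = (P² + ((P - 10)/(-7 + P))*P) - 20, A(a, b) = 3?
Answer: 177/4 ≈ 44.250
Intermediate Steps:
X = 56 (X = -23 + 79 = 56)
n(P) = -26 + P² + P*(-10 + P)/(-7 + P) (n(P) = -6 + ((P² + ((P - 10)/(-7 + P))*P) - 20) = -6 + ((P² + ((-10 + P)/(-7 + P))*P) - 20) = -6 + ((P² + P*(-10 + P)/(-7 + P)) - 20) = -6 + (-20 + P² + P*(-10 + P)/(-7 + P)) = -26 + P² + P*(-10 + P)/(-7 + P))
X + n(A(-3, -5)) = 56 + (182 + 3³ - 36*3 - 6*3²)/(-7 + 3) = 56 + (182 + 27 - 108 - 6*9)/(-4) = 56 - (182 + 27 - 108 - 54)/4 = 56 - ¼*47 = 56 - 47/4 = 177/4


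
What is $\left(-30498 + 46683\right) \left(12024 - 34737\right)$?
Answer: $-367609905$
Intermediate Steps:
$\left(-30498 + 46683\right) \left(12024 - 34737\right) = 16185 \left(-22713\right) = -367609905$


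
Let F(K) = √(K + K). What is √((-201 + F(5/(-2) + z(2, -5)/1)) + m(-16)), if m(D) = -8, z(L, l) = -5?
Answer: √(-209 + I*√15) ≈ 0.1339 + 14.457*I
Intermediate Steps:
F(K) = √2*√K (F(K) = √(2*K) = √2*√K)
√((-201 + F(5/(-2) + z(2, -5)/1)) + m(-16)) = √((-201 + √2*√(5/(-2) - 5/1)) - 8) = √((-201 + √2*√(5*(-½) - 5*1)) - 8) = √((-201 + √2*√(-5/2 - 5)) - 8) = √((-201 + √2*√(-15/2)) - 8) = √((-201 + √2*(I*√30/2)) - 8) = √((-201 + I*√15) - 8) = √(-209 + I*√15)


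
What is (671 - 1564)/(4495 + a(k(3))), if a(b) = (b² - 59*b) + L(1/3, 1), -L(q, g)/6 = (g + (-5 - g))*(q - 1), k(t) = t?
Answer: -893/4307 ≈ -0.20734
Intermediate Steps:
L(q, g) = -30 + 30*q (L(q, g) = -6*(g + (-5 - g))*(q - 1) = -(-30)*(-1 + q) = -6*(5 - 5*q) = -30 + 30*q)
a(b) = -20 + b² - 59*b (a(b) = (b² - 59*b) + (-30 + 30*(1/3)) = (b² - 59*b) + (-30 + 30*(1*(⅓))) = (b² - 59*b) + (-30 + 30*(⅓)) = (b² - 59*b) + (-30 + 10) = (b² - 59*b) - 20 = -20 + b² - 59*b)
(671 - 1564)/(4495 + a(k(3))) = (671 - 1564)/(4495 + (-20 + 3² - 59*3)) = -893/(4495 + (-20 + 9 - 177)) = -893/(4495 - 188) = -893/4307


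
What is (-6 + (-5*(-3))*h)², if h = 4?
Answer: 2916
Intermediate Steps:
(-6 + (-5*(-3))*h)² = (-6 - 5*(-3)*4)² = (-6 + 15*4)² = (-6 + 60)² = 54² = 2916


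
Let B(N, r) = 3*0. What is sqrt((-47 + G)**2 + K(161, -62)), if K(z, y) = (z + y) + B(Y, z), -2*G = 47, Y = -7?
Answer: 3*sqrt(2253)/2 ≈ 71.199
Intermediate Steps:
B(N, r) = 0
G = -47/2 (G = -1/2*47 = -47/2 ≈ -23.500)
K(z, y) = y + z (K(z, y) = (z + y) + 0 = (y + z) + 0 = y + z)
sqrt((-47 + G)**2 + K(161, -62)) = sqrt((-47 - 47/2)**2 + (-62 + 161)) = sqrt((-141/2)**2 + 99) = sqrt(19881/4 + 99) = sqrt(20277/4) = 3*sqrt(2253)/2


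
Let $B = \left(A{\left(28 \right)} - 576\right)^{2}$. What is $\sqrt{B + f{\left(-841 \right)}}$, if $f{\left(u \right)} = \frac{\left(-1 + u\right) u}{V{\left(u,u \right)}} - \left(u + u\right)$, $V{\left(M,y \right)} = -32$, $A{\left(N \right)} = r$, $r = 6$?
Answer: $\frac{\sqrt{4871251}}{4} \approx 551.77$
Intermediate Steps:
$A{\left(N \right)} = 6$
$B = 324900$ ($B = \left(6 - 576\right)^{2} = \left(-570\right)^{2} = 324900$)
$f{\left(u \right)} = - 2 u - \frac{u \left(-1 + u\right)}{32}$ ($f{\left(u \right)} = \frac{\left(-1 + u\right) u}{-32} - \left(u + u\right) = u \left(-1 + u\right) \left(- \frac{1}{32}\right) - 2 u = - \frac{u \left(-1 + u\right)}{32} - 2 u = - 2 u - \frac{u \left(-1 + u\right)}{32}$)
$\sqrt{B + f{\left(-841 \right)}} = \sqrt{324900 - - \frac{841 \left(63 - 841\right)}{32}} = \sqrt{324900 - \left(- \frac{841}{32}\right) \left(-778\right)} = \sqrt{324900 - \frac{327149}{16}} = \sqrt{\frac{4871251}{16}} = \frac{\sqrt{4871251}}{4}$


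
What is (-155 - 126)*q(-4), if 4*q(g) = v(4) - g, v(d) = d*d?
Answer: -1405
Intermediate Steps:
v(d) = d²
q(g) = 4 - g/4 (q(g) = (4² - g)/4 = (16 - g)/4 = 4 - g/4)
(-155 - 126)*q(-4) = (-155 - 126)*(4 - ¼*(-4)) = -281*(4 + 1) = -281*5 = -1405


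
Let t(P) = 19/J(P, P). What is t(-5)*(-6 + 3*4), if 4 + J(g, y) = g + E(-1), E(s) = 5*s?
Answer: -57/7 ≈ -8.1429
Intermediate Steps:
J(g, y) = -9 + g (J(g, y) = -4 + (g + 5*(-1)) = -4 + (g - 5) = -4 + (-5 + g) = -9 + g)
t(P) = 19/(-9 + P)
t(-5)*(-6 + 3*4) = (19/(-9 - 5))*(-6 + 3*4) = (19/(-14))*(-6 + 12) = (19*(-1/14))*6 = -19/14*6 = -57/7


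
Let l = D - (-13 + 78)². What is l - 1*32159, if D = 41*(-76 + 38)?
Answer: -37942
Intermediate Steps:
D = -1558 (D = 41*(-38) = -1558)
l = -5783 (l = -1558 - (-13 + 78)² = -1558 - 1*65² = -1558 - 1*4225 = -1558 - 4225 = -5783)
l - 1*32159 = -5783 - 1*32159 = -5783 - 32159 = -37942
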